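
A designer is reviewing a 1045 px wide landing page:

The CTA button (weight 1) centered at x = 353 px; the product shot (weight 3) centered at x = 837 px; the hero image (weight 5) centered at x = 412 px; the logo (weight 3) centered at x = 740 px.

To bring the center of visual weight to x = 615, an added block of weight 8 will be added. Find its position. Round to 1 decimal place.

x ≈ 644.5

With the added block, Σw becomes 1 + 3 + 5 + 3 + 8 = 20.
x: target moment 20×615 = 12300; current 1·353 + 3·837 + 5·412 + 3·740 = 7144; the added block supplies 5156, so x = 5156/8 ≈ 644.50.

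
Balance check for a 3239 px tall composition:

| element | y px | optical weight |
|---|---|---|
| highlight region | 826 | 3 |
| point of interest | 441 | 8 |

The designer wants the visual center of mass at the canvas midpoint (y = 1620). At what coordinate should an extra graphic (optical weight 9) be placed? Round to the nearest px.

y ≈ 2933

After adding the extra graphic, total weight = 3 + 8 + 9 = 20.
y: target moment 20×1620 = 32400; current 3·826 + 8·441 = 6006; the extra graphic supplies 26394, so y = 26394/9 ≈ 2932.67.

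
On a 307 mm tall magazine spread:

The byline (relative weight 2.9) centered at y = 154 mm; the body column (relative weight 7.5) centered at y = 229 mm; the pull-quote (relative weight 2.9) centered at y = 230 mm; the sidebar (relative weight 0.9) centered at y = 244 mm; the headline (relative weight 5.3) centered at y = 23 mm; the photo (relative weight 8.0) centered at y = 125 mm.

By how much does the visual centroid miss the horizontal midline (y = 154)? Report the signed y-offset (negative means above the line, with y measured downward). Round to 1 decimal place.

Total weight = 2.9 + 7.5 + 2.9 + 0.9 + 5.3 + 8.0 = 27.5.
y: moment 4172.6 / weight 27.5 ≈ 151.73
Difference: 151.73 − 154 ≈ -2.27.

≈ -2.3 mm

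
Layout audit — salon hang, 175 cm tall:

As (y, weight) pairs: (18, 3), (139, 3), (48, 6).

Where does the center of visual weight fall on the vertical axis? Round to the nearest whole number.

Σw = 3 + 3 + 6 = 12.
y-moment: 3·18 + 3·139 + 6·48 = 759; centroid 759/12 ≈ 63.25.

y ≈ 63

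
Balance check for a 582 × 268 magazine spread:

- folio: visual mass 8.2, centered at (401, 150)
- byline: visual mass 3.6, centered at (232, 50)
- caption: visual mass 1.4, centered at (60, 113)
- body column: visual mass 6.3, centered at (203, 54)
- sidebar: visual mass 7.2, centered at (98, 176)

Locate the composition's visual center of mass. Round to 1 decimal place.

(231.9, 118.9)

Total weight = 8.2 + 3.6 + 1.4 + 6.3 + 7.2 = 26.7.
x-moment: 8.2·401 + 3.6·232 + 1.4·60 + 6.3·203 + 7.2·98 = 6191.9; centroid 6191.9/26.7 ≈ 231.91.
y-moment: 8.2·150 + 3.6·50 + 1.4·113 + 6.3·54 + 7.2·176 = 3175.6; centroid 3175.6/26.7 ≈ 118.94.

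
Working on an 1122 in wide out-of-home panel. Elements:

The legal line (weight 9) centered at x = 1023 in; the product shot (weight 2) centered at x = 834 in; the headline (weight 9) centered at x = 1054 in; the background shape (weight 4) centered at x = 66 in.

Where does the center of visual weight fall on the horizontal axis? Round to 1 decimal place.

x ≈ 859.4

Total weight = 9 + 2 + 9 + 4 = 24.
x: (9·1023 + 2·834 + 9·1054 + 4·66) / 24 = 20625 / 24 ≈ 859.38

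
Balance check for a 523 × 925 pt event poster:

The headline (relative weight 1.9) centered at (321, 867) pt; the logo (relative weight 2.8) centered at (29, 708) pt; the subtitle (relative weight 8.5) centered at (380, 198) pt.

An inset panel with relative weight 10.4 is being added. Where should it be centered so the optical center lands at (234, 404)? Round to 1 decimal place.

(154.0, 405.9)

After adding the inset panel, total weight = 1.9 + 2.8 + 8.5 + 10.4 = 23.6.
x: need Σw·x = 23.6·234 = 5522.4. Existing = 1.9·321 + 2.8·29 + 8.5·380 = 3921.1. Remainder 1601.3 / 10.4 ≈ 153.97.
y: need Σw·y = 23.6·404 = 9534.4. Existing = 1.9·867 + 2.8·708 + 8.5·198 = 5312.7. Remainder 4221.7 / 10.4 ≈ 405.93.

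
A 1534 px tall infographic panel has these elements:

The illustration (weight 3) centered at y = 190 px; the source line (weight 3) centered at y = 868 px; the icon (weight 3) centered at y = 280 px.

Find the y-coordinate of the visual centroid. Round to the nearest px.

Σw = 3 + 3 + 3 = 9.
Σw·y = 3·190 + 3·868 + 3·280 = 4014, so ȳ = 4014/9 ≈ 446.00.

y ≈ 446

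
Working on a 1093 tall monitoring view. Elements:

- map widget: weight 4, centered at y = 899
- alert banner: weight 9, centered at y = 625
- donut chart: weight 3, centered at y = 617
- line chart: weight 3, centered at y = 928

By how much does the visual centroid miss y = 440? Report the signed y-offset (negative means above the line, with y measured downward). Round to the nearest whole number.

≈ 289

Total weight = 4 + 9 + 3 + 3 = 19.
y: (4·899 + 9·625 + 3·617 + 3·928) / 19 = 13856 / 19 ≈ 729.26
Difference: 729.26 − 440 ≈ 289.26.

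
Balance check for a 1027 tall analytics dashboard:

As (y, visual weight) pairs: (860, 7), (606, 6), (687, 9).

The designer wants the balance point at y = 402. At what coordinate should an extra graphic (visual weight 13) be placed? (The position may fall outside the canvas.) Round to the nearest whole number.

y ≈ -136

With the extra graphic, Σw becomes 7 + 6 + 9 + 13 = 35.
Along y: (15839 + 13·y) / 35 = 402 (existing moment 7·860 + 6·606 + 9·687 = 15839) ⇒ y = (14070 − 15839) / 13 ≈ -136.08.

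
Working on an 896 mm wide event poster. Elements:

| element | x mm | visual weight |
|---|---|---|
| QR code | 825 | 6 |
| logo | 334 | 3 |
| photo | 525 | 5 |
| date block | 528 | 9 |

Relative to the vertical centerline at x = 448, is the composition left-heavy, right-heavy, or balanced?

Σw = 6 + 3 + 5 + 9 = 23.
Σw·x = 6·825 + 3·334 + 5·525 + 9·528 = 13329, so x̄ = 13329/23 ≈ 579.52.
Since 579.5 is right of 448, the composition reads right-heavy.

right-heavy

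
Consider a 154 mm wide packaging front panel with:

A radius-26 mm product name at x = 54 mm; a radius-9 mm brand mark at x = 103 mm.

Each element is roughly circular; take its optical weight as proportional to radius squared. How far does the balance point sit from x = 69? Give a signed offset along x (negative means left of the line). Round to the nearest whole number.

Weights ∝ r²: product name 26² = 676, brand mark 9² = 81; Σw = 757.
x: (676·54 + 81·103) / 757 = 44847 / 757 ≈ 59.24
Against x = 69, that's 59.24 − 69 = -9.76.

≈ -10 mm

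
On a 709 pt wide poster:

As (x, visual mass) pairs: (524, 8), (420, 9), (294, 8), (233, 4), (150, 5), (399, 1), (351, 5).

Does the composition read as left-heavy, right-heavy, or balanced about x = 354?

balanced

Σw = 8 + 9 + 8 + 4 + 5 + 1 + 5 = 40.
x: moment 14160 / weight 40 ≈ 354.00
The centroid 354.00 matches the midline at 354, so the layout is balanced.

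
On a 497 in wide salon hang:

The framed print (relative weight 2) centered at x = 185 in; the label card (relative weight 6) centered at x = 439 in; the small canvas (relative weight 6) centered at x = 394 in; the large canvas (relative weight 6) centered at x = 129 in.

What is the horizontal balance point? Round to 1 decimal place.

Σw = 2 + 6 + 6 + 6 = 20.
x: (2·185 + 6·439 + 6·394 + 6·129) / 20 = 6142 / 20 ≈ 307.10

x ≈ 307.1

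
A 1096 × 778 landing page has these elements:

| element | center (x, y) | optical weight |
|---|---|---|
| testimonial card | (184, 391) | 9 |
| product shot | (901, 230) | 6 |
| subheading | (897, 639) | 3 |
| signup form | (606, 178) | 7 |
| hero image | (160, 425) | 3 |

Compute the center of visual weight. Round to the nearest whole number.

Σw = 9 + 6 + 3 + 7 + 3 = 28.
Σw·x = 9·184 + 6·901 + 3·897 + 7·606 + 3·160 = 14475, so x̄ = 14475/28 ≈ 516.96.
Σw·y = 9·391 + 6·230 + 3·639 + 7·178 + 3·425 = 9337, so ȳ = 9337/28 ≈ 333.46.

(517, 333)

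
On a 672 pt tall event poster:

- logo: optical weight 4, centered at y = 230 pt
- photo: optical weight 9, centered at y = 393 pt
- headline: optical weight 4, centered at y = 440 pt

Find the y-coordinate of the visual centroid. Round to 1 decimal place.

Weights sum to 4 + 9 + 4 = 17.
y: (4·230 + 9·393 + 4·440) / 17 = 6217 / 17 ≈ 365.71

y ≈ 365.7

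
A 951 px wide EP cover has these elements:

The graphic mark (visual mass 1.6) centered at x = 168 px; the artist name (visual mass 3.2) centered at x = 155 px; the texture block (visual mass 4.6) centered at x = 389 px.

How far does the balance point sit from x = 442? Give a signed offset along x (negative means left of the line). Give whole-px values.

Weights sum to 1.6 + 3.2 + 4.6 = 9.4.
x: (1.6·168 + 3.2·155 + 4.6·389) / 9.4 = 2554.2 / 9.4 ≈ 271.72
Offset from x = 442: 271.72 − 442 ≈ -170.28.

≈ -170 px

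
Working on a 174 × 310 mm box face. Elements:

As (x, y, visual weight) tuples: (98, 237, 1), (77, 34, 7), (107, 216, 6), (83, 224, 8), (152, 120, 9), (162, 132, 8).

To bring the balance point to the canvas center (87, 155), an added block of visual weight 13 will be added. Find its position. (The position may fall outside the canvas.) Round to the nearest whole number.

New total weight: (1 + 7 + 6 + 8 + 9 + 8) + 13 = 52.
x: need Σw·x = 52·87 = 4524. Existing = 1·98 + 7·77 + 6·107 + 8·83 + 9·152 + 8·162 = 4607. Remainder -83 / 13 ≈ -6.38.
y: need Σw·y = 52·155 = 8060. Existing = 1·237 + 7·34 + 6·216 + 8·224 + 9·120 + 8·132 = 5699. Remainder 2361 / 13 ≈ 181.62.

(-6, 182)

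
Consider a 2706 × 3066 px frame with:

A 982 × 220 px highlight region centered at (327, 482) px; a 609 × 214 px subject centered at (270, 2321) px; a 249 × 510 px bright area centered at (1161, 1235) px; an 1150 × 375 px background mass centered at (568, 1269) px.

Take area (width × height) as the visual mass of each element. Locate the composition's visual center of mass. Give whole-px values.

(551, 1228)

Taking area as weight: highlight region 982·220 = 216040, subject 609·214 = 130326, bright area 249·510 = 126990, background mass 1150·375 = 431250. Sum 904606.
x-moment: 216040·327 + 130326·270 + 126990·1161 + 431250·568 = 498218490; centroid 498218490/904606 ≈ 550.76.
y-moment: 216040·482 + 130326·2321 + 126990·1235 + 431250·1269 = 1110706826; centroid 1110706826/904606 ≈ 1227.83.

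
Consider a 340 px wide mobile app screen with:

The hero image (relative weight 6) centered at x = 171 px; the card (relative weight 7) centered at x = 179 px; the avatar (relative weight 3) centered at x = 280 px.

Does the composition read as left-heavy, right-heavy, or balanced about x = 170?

Σw = 6 + 7 + 3 = 16.
x: (6·171 + 7·179 + 3·280) / 16 = 3119 / 16 ≈ 194.94
194.9 lies right of the midline 170, so the layout is right-heavy.

right-heavy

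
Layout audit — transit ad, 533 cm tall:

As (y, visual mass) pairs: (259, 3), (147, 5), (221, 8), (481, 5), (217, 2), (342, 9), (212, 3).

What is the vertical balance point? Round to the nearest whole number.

Total weight = 3 + 5 + 8 + 5 + 2 + 9 + 3 = 35.
y: moment 9833 / weight 35 ≈ 280.94

y ≈ 281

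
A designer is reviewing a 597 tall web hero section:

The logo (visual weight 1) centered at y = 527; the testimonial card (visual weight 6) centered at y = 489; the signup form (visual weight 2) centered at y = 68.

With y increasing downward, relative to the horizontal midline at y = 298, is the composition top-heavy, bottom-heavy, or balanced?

Weights sum to 1 + 6 + 2 = 9.
y: (1·527 + 6·489 + 2·68) / 9 = 3597 / 9 ≈ 399.67
Since 399.7 is below (larger y than) 298, the composition reads bottom-heavy.

bottom-heavy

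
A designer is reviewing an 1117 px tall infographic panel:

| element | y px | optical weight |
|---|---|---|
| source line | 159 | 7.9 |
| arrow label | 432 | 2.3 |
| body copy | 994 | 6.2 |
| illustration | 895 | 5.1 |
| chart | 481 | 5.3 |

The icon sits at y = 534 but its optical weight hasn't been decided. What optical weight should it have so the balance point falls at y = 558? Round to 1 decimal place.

Existing Σw = 26.8 (7.9 + 2.3 + 6.2 + 5.1 + 5.3); existing moment 7.9·159 + 2.3·432 + 6.2·994 + 5.1·895 + 5.3·481 = 15526.3.
Set Σw·y/Σw = 558: (15526.3 + 534w) = 558·(26.8 + w).
Rearranging, w·(534 − 558) = 558·26.8 − 15526.3 = -571.9, so w ≈ -571.9/-24 = 23.83.

w ≈ 23.8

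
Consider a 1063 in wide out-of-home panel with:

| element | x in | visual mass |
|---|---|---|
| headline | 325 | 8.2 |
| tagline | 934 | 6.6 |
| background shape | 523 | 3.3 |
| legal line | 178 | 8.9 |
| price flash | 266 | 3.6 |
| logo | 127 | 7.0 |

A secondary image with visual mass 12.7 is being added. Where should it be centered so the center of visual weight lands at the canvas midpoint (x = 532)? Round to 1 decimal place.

With the secondary image, Σw becomes 8.2 + 6.6 + 3.3 + 8.9 + 3.6 + 7.0 + 12.7 = 50.3.
Along x: (13986.1 + 12.7·x) / 50.3 = 532 (existing moment 8.2·325 + 6.6·934 + 3.3·523 + 8.9·178 + 3.6·266 + 7.0·127 = 13986.1) ⇒ x = (26759.6 − 13986.1) / 12.7 ≈ 1005.79.

x ≈ 1005.8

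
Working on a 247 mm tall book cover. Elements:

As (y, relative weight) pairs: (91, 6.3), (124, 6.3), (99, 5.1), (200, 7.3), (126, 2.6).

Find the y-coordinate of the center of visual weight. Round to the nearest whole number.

Total weight = 6.3 + 6.3 + 5.1 + 7.3 + 2.6 = 27.6.
Σw·y = 6.3·91 + 6.3·124 + 5.1·99 + 7.3·200 + 2.6·126 = 3647.0, so ȳ = 3647.0/27.6 ≈ 132.14.

y ≈ 132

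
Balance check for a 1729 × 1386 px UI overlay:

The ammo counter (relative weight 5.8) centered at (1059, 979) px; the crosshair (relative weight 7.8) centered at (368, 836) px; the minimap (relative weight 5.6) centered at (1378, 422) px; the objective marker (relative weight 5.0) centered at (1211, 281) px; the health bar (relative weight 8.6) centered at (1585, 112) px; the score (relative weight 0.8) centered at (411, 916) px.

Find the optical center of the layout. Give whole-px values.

(1094, 526)

Weights sum to 5.8 + 7.8 + 5.6 + 5.0 + 8.6 + 0.8 = 33.6.
Σw·x = 36744.2; x̄ = 36744.2/33.6 ≈ 1093.58.
y: moment 17663.2 / weight 33.6 ≈ 525.69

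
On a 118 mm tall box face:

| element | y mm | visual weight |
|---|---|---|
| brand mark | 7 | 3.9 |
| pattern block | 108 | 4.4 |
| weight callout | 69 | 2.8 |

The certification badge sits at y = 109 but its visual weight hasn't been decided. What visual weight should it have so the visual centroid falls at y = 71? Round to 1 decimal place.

w ≈ 2.4

Fixed elements: Σw = 3.9 + 4.4 + 2.8 = 11.1, Σw·y = 3.9·7 + 4.4·108 + 2.8·69 = 695.7.
For the centroid to hit 71: (695.7 + w·109) / (11.1 + w) = 71.
Rearranging, w·(109 − 71) = 71·11.1 − 695.7 = 92.4, so w ≈ 92.4/38 = 2.43.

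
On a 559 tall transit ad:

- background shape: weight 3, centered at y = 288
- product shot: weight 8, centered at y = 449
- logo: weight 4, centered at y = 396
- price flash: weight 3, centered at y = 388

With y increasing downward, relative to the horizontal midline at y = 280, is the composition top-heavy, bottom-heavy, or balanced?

Σw = 3 + 8 + 4 + 3 = 18.
y: (3·288 + 8·449 + 4·396 + 3·388) / 18 = 7204 / 18 ≈ 400.22
400.2 lies below (larger y than) the midline 280, so the layout is bottom-heavy.

bottom-heavy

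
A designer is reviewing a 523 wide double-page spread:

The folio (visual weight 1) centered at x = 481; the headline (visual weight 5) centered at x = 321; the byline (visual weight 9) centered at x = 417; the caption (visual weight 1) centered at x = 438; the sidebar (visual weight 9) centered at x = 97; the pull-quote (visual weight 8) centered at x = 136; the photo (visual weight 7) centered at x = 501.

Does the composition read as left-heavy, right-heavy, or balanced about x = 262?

Σw = 1 + 5 + 9 + 1 + 9 + 8 + 7 = 40.
Σw·x = 11745; x̄ = 11745/40 ≈ 293.62.
Since 293.6 is right of 262, the composition reads right-heavy.

right-heavy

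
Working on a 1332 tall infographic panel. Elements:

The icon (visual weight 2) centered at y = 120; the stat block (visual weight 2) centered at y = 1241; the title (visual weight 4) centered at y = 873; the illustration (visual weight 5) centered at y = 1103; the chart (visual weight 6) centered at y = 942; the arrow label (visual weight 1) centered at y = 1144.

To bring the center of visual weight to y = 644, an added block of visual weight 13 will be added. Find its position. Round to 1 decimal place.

y ≈ 209.8

With the added block, Σw becomes 2 + 2 + 4 + 5 + 6 + 1 + 13 = 33.
Along y: (18525 + 13·y) / 33 = 644 (existing moment 2·120 + 2·1241 + 4·873 + 5·1103 + 6·942 + 1·1144 = 18525) ⇒ y = (21252 − 18525) / 13 ≈ 209.77.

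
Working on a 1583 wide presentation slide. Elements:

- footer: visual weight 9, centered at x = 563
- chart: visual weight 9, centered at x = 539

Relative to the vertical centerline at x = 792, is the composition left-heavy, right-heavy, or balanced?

Total weight = 9 + 9 = 18.
x: (9·563 + 9·539) / 18 = 9918 / 18 ≈ 551.00
551.0 vs midline 792 → left-heavy.

left-heavy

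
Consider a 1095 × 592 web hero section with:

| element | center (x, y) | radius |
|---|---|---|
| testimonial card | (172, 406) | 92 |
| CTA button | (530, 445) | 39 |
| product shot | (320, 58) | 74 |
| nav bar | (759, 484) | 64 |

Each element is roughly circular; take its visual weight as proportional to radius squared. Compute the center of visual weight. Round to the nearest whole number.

r² weights: testimonial card 92² = 8464, CTA button 39² = 1521, product shot 74² = 5476, nav bar 64² = 4096. Total = 19557.
x-moment: 8464·172 + 1521·530 + 5476·320 + 4096·759 = 7123122; centroid 7123122/19557 ≈ 364.22.
y-moment: 8464·406 + 1521·445 + 5476·58 + 4096·484 = 6413301; centroid 6413301/19557 ≈ 327.93.

(364, 328)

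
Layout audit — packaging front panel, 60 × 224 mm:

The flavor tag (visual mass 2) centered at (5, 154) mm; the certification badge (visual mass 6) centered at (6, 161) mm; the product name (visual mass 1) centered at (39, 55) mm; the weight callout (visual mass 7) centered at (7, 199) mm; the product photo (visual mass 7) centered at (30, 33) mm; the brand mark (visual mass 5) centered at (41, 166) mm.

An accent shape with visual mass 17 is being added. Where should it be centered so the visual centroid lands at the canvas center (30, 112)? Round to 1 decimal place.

With the accent shape, Σw becomes 2 + 6 + 1 + 7 + 7 + 5 + 17 = 45.
x: need Σw·x = 45·30 = 1350. Existing = 2·5 + 6·6 + 1·39 + 7·7 + 7·30 + 5·41 = 549. Remainder 801 / 17 ≈ 47.12.
y: need Σw·y = 45·112 = 5040. Existing = 2·154 + 6·161 + 1·55 + 7·199 + 7·33 + 5·166 = 3783. Remainder 1257 / 17 ≈ 73.94.

(47.1, 73.9)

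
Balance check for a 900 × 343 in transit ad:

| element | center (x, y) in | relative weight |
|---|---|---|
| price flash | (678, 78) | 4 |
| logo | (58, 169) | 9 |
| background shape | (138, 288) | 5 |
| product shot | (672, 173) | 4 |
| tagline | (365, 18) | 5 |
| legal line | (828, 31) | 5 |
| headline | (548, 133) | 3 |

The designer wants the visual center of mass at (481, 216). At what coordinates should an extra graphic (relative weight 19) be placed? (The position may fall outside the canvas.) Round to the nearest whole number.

(619, 371)

New total weight: (4 + 9 + 5 + 4 + 5 + 5 + 3) + 19 = 54.
x: target moment 54×481 = 25974; current 4·678 + 9·58 + 5·138 + 4·672 + 5·365 + 5·828 + 3·548 = 14221; the extra graphic supplies 11753, so x = 11753/19 ≈ 618.58.
y: target moment 54×216 = 11664; current 4·78 + 9·169 + 5·288 + 4·173 + 5·18 + 5·31 + 3·133 = 4609; the extra graphic supplies 7055, so y = 7055/19 ≈ 371.32.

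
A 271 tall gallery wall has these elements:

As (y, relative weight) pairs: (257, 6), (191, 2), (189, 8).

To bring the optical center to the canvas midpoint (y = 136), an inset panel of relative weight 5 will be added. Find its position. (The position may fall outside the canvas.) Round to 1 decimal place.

After adding the inset panel, total weight = 6 + 2 + 8 + 5 = 21.
y: need Σw·y = 21·136 = 2856. Existing = 6·257 + 2·191 + 8·189 = 3436. Remainder -580 / 5 ≈ -116.00.

y ≈ -116.0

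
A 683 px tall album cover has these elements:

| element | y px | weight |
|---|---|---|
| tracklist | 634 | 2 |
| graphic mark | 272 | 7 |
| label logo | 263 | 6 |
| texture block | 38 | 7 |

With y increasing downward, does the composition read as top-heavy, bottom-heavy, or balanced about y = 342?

top-heavy

Σw = 2 + 7 + 6 + 7 = 22.
y: (2·634 + 7·272 + 6·263 + 7·38) / 22 = 5016 / 22 ≈ 228.00
228.0 vs midline 342 → top-heavy.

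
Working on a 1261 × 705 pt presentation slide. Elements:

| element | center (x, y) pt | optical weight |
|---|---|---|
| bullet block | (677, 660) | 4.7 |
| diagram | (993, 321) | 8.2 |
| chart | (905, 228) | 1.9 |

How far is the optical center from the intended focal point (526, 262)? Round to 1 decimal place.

≈ 387.6 pt

Total weight = 4.7 + 8.2 + 1.9 = 14.8.
Σw·x = 4.7·677 + 8.2·993 + 1.9·905 = 13044.0, so x̄ = 13044.0/14.8 ≈ 881.35.
Σw·y = 4.7·660 + 8.2·321 + 1.9·228 = 6167.4, so ȳ = 6167.4/14.8 ≈ 416.72.
Relative to (526, 262): Δ = (355.35, 154.72); |Δ| = √(355.35² + 154.72²) ≈ 387.57.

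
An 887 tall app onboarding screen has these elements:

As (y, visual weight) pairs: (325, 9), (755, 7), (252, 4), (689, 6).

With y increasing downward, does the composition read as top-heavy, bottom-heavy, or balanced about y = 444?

bottom-heavy

Σw = 9 + 7 + 4 + 6 = 26.
Σw·y = 9·325 + 7·755 + 4·252 + 6·689 = 13352, so ȳ = 13352/26 ≈ 513.54.
513.5 lies below (larger y than) the midline 444, so the layout is bottom-heavy.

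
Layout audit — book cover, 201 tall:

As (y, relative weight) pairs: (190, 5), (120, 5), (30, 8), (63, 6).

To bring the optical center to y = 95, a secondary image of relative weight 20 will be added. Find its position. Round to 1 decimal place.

New total weight: (5 + 5 + 8 + 6) + 20 = 44.
y: target moment 44×95 = 4180; current 5·190 + 5·120 + 8·30 + 6·63 = 2168; the secondary image supplies 2012, so y = 2012/20 ≈ 100.60.

y ≈ 100.6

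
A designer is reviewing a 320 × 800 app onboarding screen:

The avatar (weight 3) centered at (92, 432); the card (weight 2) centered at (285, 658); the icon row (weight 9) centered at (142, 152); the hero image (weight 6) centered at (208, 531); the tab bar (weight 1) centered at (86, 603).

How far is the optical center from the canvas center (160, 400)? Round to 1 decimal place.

Weights sum to 3 + 2 + 9 + 6 + 1 = 21.
x-moment: 3·92 + 2·285 + 9·142 + 6·208 + 1·86 = 3458; centroid 3458/21 ≈ 164.67.
y-moment: 3·432 + 2·658 + 9·152 + 6·531 + 1·603 = 7769; centroid 7769/21 ≈ 369.95.
Offset from (160, 400): Δx ≈ 4.67, Δy ≈ -30.05; distance = √(Δx² + Δy²) ≈ 30.41.

≈ 30.4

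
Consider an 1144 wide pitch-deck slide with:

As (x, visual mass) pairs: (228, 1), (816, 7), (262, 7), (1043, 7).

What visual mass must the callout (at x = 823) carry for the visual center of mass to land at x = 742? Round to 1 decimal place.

w ≈ 15.4

Fixed elements: Σw = 1 + 7 + 7 + 7 = 22, Σw·x = 1·228 + 7·816 + 7·262 + 7·1043 = 15075.
Set Σw·x/Σw = 742: (15075 + 823w) = 742·(22 + w).
So w = (742·22 − 15075)/(823 − 742) = 1249/81 ≈ 15.42.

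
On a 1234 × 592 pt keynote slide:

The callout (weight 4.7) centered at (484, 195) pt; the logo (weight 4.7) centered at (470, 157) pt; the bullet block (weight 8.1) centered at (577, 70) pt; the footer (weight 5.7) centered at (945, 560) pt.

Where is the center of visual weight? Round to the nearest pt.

Weights sum to 4.7 + 4.7 + 8.1 + 5.7 = 23.2.
Σw·x = 4.7·484 + 4.7·470 + 8.1·577 + 5.7·945 = 14544.0, so x̄ = 14544.0/23.2 ≈ 626.90.
Σw·y = 4.7·195 + 4.7·157 + 8.1·70 + 5.7·560 = 5413.4, so ȳ = 5413.4/23.2 ≈ 233.34.

(627, 233)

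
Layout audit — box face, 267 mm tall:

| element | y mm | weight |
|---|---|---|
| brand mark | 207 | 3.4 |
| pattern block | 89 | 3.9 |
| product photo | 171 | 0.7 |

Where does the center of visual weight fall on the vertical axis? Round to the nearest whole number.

y ≈ 146

Σw = 3.4 + 3.9 + 0.7 = 8.0.
y-moment: 3.4·207 + 3.9·89 + 0.7·171 = 1170.6; centroid 1170.6/8.0 ≈ 146.32.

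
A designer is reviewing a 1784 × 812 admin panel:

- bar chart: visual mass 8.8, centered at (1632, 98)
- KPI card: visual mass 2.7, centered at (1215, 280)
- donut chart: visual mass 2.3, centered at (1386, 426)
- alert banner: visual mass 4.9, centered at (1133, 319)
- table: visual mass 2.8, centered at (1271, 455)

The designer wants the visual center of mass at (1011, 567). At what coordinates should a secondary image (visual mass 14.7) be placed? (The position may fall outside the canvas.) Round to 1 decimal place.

New total weight: (8.8 + 2.7 + 2.3 + 4.9 + 2.8) + 14.7 = 36.2.
Along x: (29940.4 + 14.7·x) / 36.2 = 1011 (existing moment 8.8·1632 + 2.7·1215 + 2.3·1386 + 4.9·1133 + 2.8·1271 = 29940.4) ⇒ x = (36598.2 − 29940.4) / 14.7 ≈ 452.91.
Along y: (5435.3 + 14.7·y) / 36.2 = 567 (existing moment 8.8·98 + 2.7·280 + 2.3·426 + 4.9·319 + 2.8·455 = 5435.3) ⇒ y = (20525.4 − 5435.3) / 14.7 ≈ 1026.54.

(452.9, 1026.5)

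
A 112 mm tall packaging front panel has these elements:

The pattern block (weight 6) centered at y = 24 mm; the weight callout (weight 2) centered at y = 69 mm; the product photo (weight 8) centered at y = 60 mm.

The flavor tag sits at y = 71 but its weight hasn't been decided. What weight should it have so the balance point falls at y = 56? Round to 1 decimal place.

w ≈ 8.9

Fixed elements: Σw = 6 + 2 + 8 = 16, Σw·y = 6·24 + 2·69 + 8·60 = 762.
Balance at y = 56 requires (762 + w·71) / (16 + w) = 56.
So w = (56·16 − 762)/(71 − 56) = 134/15 ≈ 8.93.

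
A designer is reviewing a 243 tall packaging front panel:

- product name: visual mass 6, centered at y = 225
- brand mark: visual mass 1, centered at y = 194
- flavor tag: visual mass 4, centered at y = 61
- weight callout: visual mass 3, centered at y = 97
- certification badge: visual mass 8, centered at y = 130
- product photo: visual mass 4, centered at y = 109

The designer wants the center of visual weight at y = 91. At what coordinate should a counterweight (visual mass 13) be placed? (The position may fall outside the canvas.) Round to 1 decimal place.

y ≈ -0.5

After adding the counterweight, total weight = 6 + 1 + 4 + 3 + 8 + 4 + 13 = 39.
Along y: (3555 + 13·y) / 39 = 91 (existing moment 6·225 + 1·194 + 4·61 + 3·97 + 8·130 + 4·109 = 3555) ⇒ y = (3549 − 3555) / 13 ≈ -0.46.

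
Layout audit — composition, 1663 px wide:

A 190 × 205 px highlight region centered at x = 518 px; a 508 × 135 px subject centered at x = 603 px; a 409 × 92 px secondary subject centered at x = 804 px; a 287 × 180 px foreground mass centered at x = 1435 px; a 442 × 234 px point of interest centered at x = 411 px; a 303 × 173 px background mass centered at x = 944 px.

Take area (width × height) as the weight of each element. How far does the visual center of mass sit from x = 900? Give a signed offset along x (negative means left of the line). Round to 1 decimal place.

≈ -168.7 px

Areas: highlight region 190·205 = 38950, subject 508·135 = 68580, secondary subject 409·92 = 37628, foreground mass 287·180 = 51660, point of interest 442·234 = 103428, background mass 303·173 = 52419. Total weight = 352665.
x: (38950·518 + 68580·603 + 37628·804 + 51660·1435 + 103428·411 + 52419·944) / 352665 = 257907296 / 352665 ≈ 731.31
Difference: 731.31 − 900 ≈ -168.69.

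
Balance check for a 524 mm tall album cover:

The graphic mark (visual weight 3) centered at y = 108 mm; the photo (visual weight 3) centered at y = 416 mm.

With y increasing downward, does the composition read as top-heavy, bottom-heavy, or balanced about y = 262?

balanced

Weights sum to 3 + 3 = 6.
y-moment: 3·108 + 3·416 = 1572; centroid 1572/6 ≈ 262.00.
262.00 = 262 exactly: balanced.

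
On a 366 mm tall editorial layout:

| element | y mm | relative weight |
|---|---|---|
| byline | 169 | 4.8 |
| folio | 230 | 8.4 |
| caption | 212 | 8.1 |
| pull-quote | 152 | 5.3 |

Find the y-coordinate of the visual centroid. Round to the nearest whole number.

Σw = 4.8 + 8.4 + 8.1 + 5.3 = 26.6.
y: (4.8·169 + 8.4·230 + 8.1·212 + 5.3·152) / 26.6 = 5266.0 / 26.6 ≈ 197.97

y ≈ 198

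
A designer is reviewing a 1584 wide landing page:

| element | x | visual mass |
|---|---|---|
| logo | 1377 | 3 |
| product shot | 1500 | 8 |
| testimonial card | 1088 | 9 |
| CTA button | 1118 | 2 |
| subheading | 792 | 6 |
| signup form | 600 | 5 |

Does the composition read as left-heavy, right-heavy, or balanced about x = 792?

right-heavy

Total weight = 3 + 8 + 9 + 2 + 6 + 5 = 33.
Σw·x = 3·1377 + 8·1500 + 9·1088 + 2·1118 + 6·792 + 5·600 = 35911, so x̄ = 35911/33 ≈ 1088.21.
Since 1088.2 is right of 792, the composition reads right-heavy.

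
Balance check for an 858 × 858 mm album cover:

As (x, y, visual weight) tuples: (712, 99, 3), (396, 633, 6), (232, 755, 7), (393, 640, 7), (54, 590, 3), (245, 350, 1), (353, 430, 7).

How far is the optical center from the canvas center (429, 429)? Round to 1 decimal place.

Σw = 3 + 6 + 7 + 7 + 3 + 1 + 7 = 34.
x: moment 11765 / weight 34 ≈ 346.03
Σw·y = 18990; ȳ = 18990/34 ≈ 558.53.
From (429, 429): dx = -82.97, dy = 129.53, so the distance is √(dx²+dy²) ≈ 153.82.

≈ 153.8 mm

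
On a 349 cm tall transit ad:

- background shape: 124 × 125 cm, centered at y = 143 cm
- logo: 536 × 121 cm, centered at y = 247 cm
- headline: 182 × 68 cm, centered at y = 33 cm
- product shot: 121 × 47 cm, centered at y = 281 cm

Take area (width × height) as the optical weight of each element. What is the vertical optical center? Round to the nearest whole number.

y ≈ 206

Areas → weights: background shape 124·125 = 15500, logo 536·121 = 64856, headline 182·68 = 12376, product shot 121·47 = 5687; Σw = 98419.
y: (15500·143 + 64856·247 + 12376·33 + 5687·281) / 98419 = 20242387 / 98419 ≈ 205.68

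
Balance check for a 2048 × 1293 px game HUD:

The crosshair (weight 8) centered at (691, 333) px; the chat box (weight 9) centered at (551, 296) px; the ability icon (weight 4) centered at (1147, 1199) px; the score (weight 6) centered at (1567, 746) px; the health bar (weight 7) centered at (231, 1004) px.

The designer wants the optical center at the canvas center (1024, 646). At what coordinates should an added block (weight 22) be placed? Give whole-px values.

(1420, 661)

New total weight: (8 + 9 + 4 + 6 + 7) + 22 = 56.
x: target moment 56×1024 = 57344; current 8·691 + 9·551 + 4·1147 + 6·1567 + 7·231 = 26094; the added block supplies 31250, so x = 31250/22 ≈ 1420.45.
y: target moment 56×646 = 36176; current 8·333 + 9·296 + 4·1199 + 6·746 + 7·1004 = 21628; the added block supplies 14548, so y = 14548/22 ≈ 661.27.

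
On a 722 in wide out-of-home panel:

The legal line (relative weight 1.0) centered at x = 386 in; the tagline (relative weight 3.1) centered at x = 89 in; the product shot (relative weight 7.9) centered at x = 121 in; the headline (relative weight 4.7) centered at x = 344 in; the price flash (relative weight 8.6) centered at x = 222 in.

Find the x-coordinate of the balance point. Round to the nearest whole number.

Weights sum to 1.0 + 3.1 + 7.9 + 4.7 + 8.6 = 25.3.
x-moment: 1.0·386 + 3.1·89 + 7.9·121 + 4.7·344 + 8.6·222 = 5143.8; centroid 5143.8/25.3 ≈ 203.31.

x ≈ 203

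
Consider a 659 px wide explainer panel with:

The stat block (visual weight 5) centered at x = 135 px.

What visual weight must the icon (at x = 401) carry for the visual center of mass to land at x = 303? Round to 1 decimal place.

w ≈ 8.6

The single fixed element contributes weight 5, moment 5·135 = 675.
Balance at x = 303 requires (675 + w·401) / (5 + w) = 303.
So w = (303·5 − 675)/(401 − 303) = 840/98 ≈ 8.57.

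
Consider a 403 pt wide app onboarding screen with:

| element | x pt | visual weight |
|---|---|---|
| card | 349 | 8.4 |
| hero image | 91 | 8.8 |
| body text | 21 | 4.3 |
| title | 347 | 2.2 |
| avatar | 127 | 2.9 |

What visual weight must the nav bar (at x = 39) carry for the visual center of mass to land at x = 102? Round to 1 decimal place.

w ≈ 35.6

Existing Σw = 26.6 (8.4 + 8.8 + 4.3 + 2.2 + 2.9); existing moment 8.4·349 + 8.8·91 + 4.3·21 + 2.2·347 + 2.9·127 = 4954.4.
For the centroid to hit 102: (4954.4 + w·39) / (26.6 + w) = 102.
Solving: w = (102·26.6 − 4954.4) / (39 − 102) = -2241.2 / -63 ≈ 35.57.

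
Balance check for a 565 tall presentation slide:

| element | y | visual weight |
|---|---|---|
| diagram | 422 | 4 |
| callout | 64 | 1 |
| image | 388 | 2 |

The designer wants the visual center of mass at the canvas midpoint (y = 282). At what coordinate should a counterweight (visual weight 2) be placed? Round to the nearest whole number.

y ≈ 5

After adding the counterweight, total weight = 4 + 1 + 2 + 2 = 9.
Along y: (2528 + 2·y) / 9 = 282 (existing moment 4·422 + 1·64 + 2·388 = 2528) ⇒ y = (2538 − 2528) / 2 ≈ 5.00.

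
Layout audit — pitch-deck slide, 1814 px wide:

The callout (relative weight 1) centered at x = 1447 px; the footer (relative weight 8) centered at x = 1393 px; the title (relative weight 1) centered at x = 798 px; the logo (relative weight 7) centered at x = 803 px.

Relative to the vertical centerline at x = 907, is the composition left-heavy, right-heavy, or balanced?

right-heavy

Total weight = 1 + 8 + 1 + 7 = 17.
Σw·x = 1·1447 + 8·1393 + 1·798 + 7·803 = 19010, so x̄ = 19010/17 ≈ 1118.24.
1118.2 lies right of the midline 907, so the layout is right-heavy.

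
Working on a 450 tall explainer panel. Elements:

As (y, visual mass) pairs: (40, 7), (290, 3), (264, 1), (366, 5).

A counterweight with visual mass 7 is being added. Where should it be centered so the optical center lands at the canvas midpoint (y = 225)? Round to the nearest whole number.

y ≈ 276

With the counterweight, Σw becomes 7 + 3 + 1 + 5 + 7 = 23.
Along y: (3244 + 7·y) / 23 = 225 (existing moment 7·40 + 3·290 + 1·264 + 5·366 = 3244) ⇒ y = (5175 − 3244) / 7 ≈ 275.86.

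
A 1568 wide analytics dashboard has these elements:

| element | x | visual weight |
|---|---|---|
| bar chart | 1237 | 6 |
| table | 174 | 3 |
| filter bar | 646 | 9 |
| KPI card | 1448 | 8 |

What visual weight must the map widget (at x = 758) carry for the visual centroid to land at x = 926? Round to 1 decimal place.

Known weights sum to 6 + 3 + 9 + 8 = 26; their moment is 6·1237 + 3·174 + 9·646 + 8·1448 = 25342.
For the centroid to hit 926: (25342 + w·758) / (26 + w) = 926.
Solving: w = (926·26 − 25342) / (758 − 926) = -1266 / -168 ≈ 7.54.

w ≈ 7.5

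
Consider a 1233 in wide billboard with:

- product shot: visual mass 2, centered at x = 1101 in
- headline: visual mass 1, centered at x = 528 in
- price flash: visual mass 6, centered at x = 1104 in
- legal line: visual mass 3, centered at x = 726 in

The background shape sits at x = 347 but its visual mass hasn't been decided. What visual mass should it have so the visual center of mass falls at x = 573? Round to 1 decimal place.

w ≈ 20.6

Known weights sum to 2 + 1 + 6 + 3 = 12; their moment is 2·1101 + 1·528 + 6·1104 + 3·726 = 11532.
Balance at x = 573 requires (11532 + w·347) / (12 + w) = 573.
Rearranging, w·(347 − 573) = 573·12 − 11532 = -4656, so w ≈ -4656/-226 = 20.60.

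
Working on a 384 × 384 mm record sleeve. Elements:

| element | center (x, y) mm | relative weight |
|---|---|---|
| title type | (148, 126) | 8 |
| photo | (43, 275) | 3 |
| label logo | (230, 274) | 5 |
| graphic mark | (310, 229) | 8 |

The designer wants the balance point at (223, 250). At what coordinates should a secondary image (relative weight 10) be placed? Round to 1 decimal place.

With the secondary image, Σw becomes 8 + 3 + 5 + 8 + 10 = 34.
x: need Σw·x = 34·223 = 7582. Existing = 8·148 + 3·43 + 5·230 + 8·310 = 4943. Remainder 2639 / 10 ≈ 263.90.
y: need Σw·y = 34·250 = 8500. Existing = 8·126 + 3·275 + 5·274 + 8·229 = 5035. Remainder 3465 / 10 ≈ 346.50.

(263.9, 346.5)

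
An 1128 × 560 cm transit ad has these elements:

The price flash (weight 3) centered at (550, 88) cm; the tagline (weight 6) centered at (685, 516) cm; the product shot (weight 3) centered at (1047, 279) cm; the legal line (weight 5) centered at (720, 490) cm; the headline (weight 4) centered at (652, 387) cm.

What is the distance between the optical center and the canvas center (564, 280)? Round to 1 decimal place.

≈ 190.6 cm

Total weight = 3 + 6 + 3 + 5 + 4 = 21.
Σw·x = 3·550 + 6·685 + 3·1047 + 5·720 + 4·652 = 15109, so x̄ = 15109/21 ≈ 719.48.
Σw·y = 3·88 + 6·516 + 3·279 + 5·490 + 4·387 = 8195, so ȳ = 8195/21 ≈ 390.24.
From (564, 280): dx = 155.48, dy = 110.24, so the distance is √(dx²+dy²) ≈ 190.59.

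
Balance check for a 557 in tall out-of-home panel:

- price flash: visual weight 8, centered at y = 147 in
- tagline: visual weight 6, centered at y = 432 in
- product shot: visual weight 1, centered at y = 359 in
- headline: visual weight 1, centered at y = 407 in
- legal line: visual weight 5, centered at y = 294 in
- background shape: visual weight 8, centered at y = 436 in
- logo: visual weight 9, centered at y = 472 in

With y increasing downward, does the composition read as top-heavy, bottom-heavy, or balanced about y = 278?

Total weight = 8 + 6 + 1 + 1 + 5 + 8 + 9 = 38.
y: moment 13740 / weight 38 ≈ 361.58
Since 361.6 is below (larger y than) 278, the composition reads bottom-heavy.

bottom-heavy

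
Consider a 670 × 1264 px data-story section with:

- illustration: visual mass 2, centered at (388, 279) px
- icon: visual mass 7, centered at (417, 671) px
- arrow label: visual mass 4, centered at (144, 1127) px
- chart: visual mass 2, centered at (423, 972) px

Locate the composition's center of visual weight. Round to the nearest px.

Σw = 2 + 7 + 4 + 2 = 15.
x-moment: 2·388 + 7·417 + 4·144 + 2·423 = 5117; centroid 5117/15 ≈ 341.13.
y-moment: 2·279 + 7·671 + 4·1127 + 2·972 = 11707; centroid 11707/15 ≈ 780.47.

(341, 780)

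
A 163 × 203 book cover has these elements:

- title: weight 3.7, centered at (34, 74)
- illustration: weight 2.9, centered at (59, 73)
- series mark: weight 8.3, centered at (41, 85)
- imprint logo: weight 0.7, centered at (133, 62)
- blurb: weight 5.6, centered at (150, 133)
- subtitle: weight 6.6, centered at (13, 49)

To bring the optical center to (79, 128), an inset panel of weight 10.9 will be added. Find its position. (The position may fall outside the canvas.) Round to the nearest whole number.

After adding the inset panel, total weight = 3.7 + 2.9 + 8.3 + 0.7 + 5.6 + 6.6 + 10.9 = 38.7.
x: target moment 38.7×79 = 3057.3; current 3.7·34 + 2.9·59 + 8.3·41 + 0.7·133 + 5.6·150 + 6.6·13 = 1656.1; the inset panel supplies 1401.2, so x = 1401.2/10.9 ≈ 128.55.
y: target moment 38.7×128 = 4953.6; current 3.7·74 + 2.9·73 + 8.3·85 + 0.7·62 + 5.6·133 + 6.6·49 = 2302.6; the inset panel supplies 2651.0, so y = 2651.0/10.9 ≈ 243.21.

(129, 243)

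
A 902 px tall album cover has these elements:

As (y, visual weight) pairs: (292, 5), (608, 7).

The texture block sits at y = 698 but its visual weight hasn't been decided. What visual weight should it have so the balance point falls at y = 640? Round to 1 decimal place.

Existing Σw = 12 (5 + 7); existing moment 5·292 + 7·608 = 5716.
For the centroid to hit 640: (5716 + w·698) / (12 + w) = 640.
Rearranging, w·(698 − 640) = 640·12 − 5716 = 1964, so w ≈ 1964/58 = 33.86.

w ≈ 33.9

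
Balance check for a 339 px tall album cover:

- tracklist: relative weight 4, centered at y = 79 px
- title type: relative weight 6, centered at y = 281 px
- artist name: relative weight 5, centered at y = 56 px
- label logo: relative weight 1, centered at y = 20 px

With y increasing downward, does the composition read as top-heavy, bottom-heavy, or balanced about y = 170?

Σw = 4 + 6 + 5 + 1 = 16.
Σw·y = 4·79 + 6·281 + 5·56 + 1·20 = 2302, so ȳ = 2302/16 ≈ 143.88.
143.9 vs midline 170 → top-heavy.

top-heavy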